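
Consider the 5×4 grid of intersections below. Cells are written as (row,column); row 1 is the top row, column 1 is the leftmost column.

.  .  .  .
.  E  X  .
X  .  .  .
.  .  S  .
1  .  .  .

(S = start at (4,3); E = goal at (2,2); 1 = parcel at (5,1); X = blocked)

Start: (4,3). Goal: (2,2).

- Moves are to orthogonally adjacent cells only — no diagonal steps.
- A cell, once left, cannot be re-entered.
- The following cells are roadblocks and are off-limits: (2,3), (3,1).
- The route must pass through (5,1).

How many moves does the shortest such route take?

Any route passes through (5,1) somewhere between (4,3) and (2,2). Summing Manhattan distances along the two legs ((4,3) → (5,1) → (2,2)) gives a lower bound of 3 + 4 = 7 moves.
A route of 7 moves achieves this: (4,3) → (5,3) → (5,2) → (5,1) → (4,1) → (4,2) → (3,2) → (2,2).
Since 7 matches the lower bound, it is optimal.

7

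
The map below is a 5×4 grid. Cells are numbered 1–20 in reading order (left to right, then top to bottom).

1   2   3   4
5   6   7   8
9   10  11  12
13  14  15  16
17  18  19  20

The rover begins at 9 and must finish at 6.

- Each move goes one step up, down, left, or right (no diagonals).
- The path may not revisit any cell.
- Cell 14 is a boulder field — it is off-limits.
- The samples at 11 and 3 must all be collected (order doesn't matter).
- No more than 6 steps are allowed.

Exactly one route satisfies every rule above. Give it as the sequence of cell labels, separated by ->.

9 -> 10 -> 11 -> 7 -> 3 -> 2 -> 6

The 6-move cap with required stops at 11, 3 leaves no slack for detours.
Route from 9: 2× right (reaching 11), 2× up (reaching 3), left to 2, down to 6 — 6 moves in all.
Check: all required cells visited; 6 ≤ 6 moves.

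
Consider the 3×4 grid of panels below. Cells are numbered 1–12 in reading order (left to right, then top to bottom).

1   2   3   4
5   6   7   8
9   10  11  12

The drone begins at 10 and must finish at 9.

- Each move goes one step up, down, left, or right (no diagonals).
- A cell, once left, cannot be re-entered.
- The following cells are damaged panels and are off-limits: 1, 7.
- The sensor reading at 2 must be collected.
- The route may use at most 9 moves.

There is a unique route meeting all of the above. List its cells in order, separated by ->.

The 9-move cap with required stops at 2 leaves no slack for detours.
Route from 10: right 2 to 12, up 2 to 4, left 2 to 2, down 1 to 6, left 1 to 5, down 1 to 9 — 9 moves in all.
Check: all required cells visited; 9 ≤ 9 moves.

10 -> 11 -> 12 -> 8 -> 4 -> 3 -> 2 -> 6 -> 5 -> 9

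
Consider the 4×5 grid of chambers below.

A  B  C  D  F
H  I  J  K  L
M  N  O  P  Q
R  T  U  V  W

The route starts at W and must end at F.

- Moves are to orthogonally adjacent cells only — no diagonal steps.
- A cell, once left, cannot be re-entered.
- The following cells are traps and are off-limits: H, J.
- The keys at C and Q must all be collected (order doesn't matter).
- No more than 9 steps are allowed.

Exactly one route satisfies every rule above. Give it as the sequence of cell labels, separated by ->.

The 9-move cap with required stops at C, Q leaves no slack for detours.
Route from W: up 1 to Q, left 3 to N, up 2 to B, right 3 to F — 9 moves in all.
Check: all required cells visited; 9 ≤ 9 moves.

W -> Q -> P -> O -> N -> I -> B -> C -> D -> F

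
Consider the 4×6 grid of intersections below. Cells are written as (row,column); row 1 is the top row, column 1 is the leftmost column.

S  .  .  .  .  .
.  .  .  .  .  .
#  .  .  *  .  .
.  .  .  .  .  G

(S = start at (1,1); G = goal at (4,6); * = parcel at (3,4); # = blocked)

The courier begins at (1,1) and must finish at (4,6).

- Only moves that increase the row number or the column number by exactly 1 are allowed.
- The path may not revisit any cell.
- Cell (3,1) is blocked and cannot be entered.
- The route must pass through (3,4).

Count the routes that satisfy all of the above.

A right/down-only route from (1,1) to (4,6) makes exactly 3 down-moves and 5 right-moves in some order.
With no other constraints that would be C(8,3) = 56 routes.
Split at (3,4) and multiply the segment counts (each segment already excludes blocked cells): (1,1)→(3,4): 9; (3,4)→(4,6): 3; product = 27.
That gives 27 routes.

27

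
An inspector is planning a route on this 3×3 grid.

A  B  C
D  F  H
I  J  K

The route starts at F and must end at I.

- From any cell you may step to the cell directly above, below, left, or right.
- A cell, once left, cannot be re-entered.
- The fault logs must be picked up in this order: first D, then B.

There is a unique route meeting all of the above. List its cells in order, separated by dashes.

The waypoints must appear in the order D, B, with no cell reused.
Route from F: left to D, up to A, 2× right (reaching C), 2× down (reaching K), 2× left (reaching I) — 8 moves in all.
Check: order respected (D at step 1, B at step 3).

F - D - A - B - C - H - K - J - I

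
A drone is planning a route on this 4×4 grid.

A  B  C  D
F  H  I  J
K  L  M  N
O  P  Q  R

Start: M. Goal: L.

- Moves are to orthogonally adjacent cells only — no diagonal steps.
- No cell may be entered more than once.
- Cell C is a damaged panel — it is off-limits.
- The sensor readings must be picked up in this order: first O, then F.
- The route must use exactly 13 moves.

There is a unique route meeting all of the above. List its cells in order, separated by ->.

M -> I -> J -> N -> R -> Q -> P -> O -> K -> F -> A -> B -> H -> L

The waypoints must appear in the order O, F, with no cell reused.
Route from M: up 1 to I, right 1 to J, down 2 to R, left 3 to O, up 3 to A, right 1 to B, down 2 to L — 13 moves in all.
Check: order respected (O at step 7, F at step 9); 13 moves as required.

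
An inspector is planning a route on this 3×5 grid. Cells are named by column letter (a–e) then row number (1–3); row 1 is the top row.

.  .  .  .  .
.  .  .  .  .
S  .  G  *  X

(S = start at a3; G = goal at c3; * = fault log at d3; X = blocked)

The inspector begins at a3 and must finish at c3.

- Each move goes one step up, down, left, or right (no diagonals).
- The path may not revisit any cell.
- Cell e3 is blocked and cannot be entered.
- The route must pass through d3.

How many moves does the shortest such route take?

Any route passes through d3 somewhere between a3 and c3. Summing Manhattan distances along the two legs (a3 → d3 → c3) gives a lower bound of 3 + 1 = 4 moves.
The shortest route satisfying every rule uses 6 moves: a3 → a2 → b2 → c2 → d2 → d3 → c3.
The no-revisit rule (legs can't share cells) pushes the minimum above the 4-move bound; an exhaustive check rules out every length from 4 to 5, leaving 6 as the minimum.

6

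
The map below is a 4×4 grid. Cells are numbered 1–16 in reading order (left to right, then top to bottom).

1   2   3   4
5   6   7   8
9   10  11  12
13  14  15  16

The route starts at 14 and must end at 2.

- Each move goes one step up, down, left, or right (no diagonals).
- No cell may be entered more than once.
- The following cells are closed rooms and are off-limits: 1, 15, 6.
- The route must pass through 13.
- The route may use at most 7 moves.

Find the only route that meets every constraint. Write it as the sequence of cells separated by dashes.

14 - 13 - 9 - 10 - 11 - 7 - 3 - 2

The budget equals the shortest possible length, so every move has to be on a shortest route through the required cells.
Route from 14: left 1 to 13, up 1 to 9, right 2 to 11, up 2 to 3, left 1 to 2 — 7 moves in all.
Check: all required cells visited; 7 ≤ 7 moves.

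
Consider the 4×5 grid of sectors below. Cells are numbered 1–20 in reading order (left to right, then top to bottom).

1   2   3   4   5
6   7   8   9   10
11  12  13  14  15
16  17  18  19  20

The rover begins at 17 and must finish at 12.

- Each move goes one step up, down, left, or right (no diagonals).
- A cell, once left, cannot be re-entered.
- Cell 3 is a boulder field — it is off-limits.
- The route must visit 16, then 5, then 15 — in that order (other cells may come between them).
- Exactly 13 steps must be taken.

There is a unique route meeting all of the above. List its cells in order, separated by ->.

17 -> 16 -> 11 -> 6 -> 7 -> 8 -> 9 -> 4 -> 5 -> 10 -> 15 -> 14 -> 13 -> 12

The waypoints must appear in the order 16, 5, 15, with no cell reused.
Route from 17: left to 16, 2× up (reaching 6), 3× right (reaching 9), up to 4, right to 5, 2× down (reaching 15), 3× left (reaching 12) — 13 moves in all.
Check: order respected (16 at step 1, 5 at step 8, 15 at step 10); 13 moves as required.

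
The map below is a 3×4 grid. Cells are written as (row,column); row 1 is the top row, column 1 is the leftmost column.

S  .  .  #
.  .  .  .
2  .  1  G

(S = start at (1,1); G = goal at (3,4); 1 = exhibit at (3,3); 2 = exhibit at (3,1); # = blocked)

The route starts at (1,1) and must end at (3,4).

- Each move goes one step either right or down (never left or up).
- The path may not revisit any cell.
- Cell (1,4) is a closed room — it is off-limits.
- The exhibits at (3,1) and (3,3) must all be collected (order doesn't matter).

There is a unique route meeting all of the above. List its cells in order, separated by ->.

(1,1) -> (2,1) -> (3,1) -> (3,2) -> (3,3) -> (3,4)

Moves only go right or down, so the column and row indices never decrease.
Route from (1,1): 2× down (reaching (3,1)), 3× right (reaching (3,4)) — 5 moves in all.
Check: all required cells visited.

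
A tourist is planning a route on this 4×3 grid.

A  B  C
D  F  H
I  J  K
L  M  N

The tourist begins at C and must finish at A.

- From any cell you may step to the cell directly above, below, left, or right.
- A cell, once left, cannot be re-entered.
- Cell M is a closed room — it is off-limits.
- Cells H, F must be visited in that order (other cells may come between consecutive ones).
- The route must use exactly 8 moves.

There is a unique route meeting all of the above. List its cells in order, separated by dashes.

The waypoints must appear in the order H, F, with no cell reused.
Route from C: down 2 to K, left 2 to I, up 1 to D, right 1 to F, up 1 to B, left 1 to A — 8 moves in all.
Check: order respected (H at step 1, F at step 6); 8 moves as required.

C - H - K - J - I - D - F - B - A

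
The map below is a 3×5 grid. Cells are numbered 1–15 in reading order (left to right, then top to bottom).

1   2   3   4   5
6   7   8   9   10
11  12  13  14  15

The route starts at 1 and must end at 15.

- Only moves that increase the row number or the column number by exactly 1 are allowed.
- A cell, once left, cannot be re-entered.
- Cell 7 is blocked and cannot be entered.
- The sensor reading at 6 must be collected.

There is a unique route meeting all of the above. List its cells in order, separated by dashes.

1 - 6 - 11 - 12 - 13 - 14 - 15

Moves only go right or down, so the column and row indices never decrease.
Route from 1: down 2 to 11, right 4 to 15 — 6 moves in all.
Check: all required cells visited.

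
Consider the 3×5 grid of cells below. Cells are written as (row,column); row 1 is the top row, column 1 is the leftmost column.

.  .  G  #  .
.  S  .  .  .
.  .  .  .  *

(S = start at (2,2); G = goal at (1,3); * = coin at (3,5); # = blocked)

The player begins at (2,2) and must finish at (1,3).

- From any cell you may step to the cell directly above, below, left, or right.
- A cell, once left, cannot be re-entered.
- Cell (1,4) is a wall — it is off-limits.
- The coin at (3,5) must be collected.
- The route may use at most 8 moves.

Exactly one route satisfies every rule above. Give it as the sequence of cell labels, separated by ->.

The 8-move cap with required stops at (3,5) leaves no slack for detours.
Route from (2,2): down to (3,2), 3× right (reaching (3,5)), up to (2,5), 2× left (reaching (2,3)), up to (1,3) — 8 moves in all.
Check: all required cells visited; 8 ≤ 8 moves.

(2,2) -> (3,2) -> (3,3) -> (3,4) -> (3,5) -> (2,5) -> (2,4) -> (2,3) -> (1,3)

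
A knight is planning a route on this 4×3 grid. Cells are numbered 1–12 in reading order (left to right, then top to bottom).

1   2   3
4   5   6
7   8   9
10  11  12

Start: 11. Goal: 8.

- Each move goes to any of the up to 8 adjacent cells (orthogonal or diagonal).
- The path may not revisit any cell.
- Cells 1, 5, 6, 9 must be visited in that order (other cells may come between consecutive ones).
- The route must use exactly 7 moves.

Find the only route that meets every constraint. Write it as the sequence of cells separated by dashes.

The waypoints must appear in the order 1, 5, 6, 9, with no cell reused.
Route from 11: up-left 1 to 7, up 2 to 1, down-right 1 to 5, right 1 to 6, down 1 to 9, left 1 to 8 — 7 moves in all.
Check: order respected (1 at step 3, 5 at step 4, 6 at step 5, 9 at step 6); 7 moves as required.

11 - 7 - 4 - 1 - 5 - 6 - 9 - 8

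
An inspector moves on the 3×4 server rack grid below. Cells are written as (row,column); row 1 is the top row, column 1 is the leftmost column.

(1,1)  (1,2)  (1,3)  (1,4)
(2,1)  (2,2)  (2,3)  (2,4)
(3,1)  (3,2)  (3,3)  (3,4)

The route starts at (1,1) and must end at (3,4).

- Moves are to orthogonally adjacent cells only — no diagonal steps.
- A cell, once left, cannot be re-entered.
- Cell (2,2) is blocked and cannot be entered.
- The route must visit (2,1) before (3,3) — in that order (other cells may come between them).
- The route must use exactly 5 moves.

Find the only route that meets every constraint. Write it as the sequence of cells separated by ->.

The waypoints must appear in the order (2,1), (3,3), with no cell reused.
Route from (1,1): down 2 to (3,1), right 3 to (3,4) — 5 moves in all.
Check: order respected ((2,1) at step 1, (3,3) at step 4); 5 moves as required.

(1,1) -> (2,1) -> (3,1) -> (3,2) -> (3,3) -> (3,4)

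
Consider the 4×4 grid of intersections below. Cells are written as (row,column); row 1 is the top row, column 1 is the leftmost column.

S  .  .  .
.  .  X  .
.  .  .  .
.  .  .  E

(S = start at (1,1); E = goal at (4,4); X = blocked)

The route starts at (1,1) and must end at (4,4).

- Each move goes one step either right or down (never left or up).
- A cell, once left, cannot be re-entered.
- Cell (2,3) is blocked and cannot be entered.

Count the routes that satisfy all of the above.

A right/down-only route from (1,1) to (4,4) makes exactly 3 down-moves and 3 right-moves in some order.
With no other constraints that would be C(6,3) = 20 routes.
Subtract routes through each blocked cell (inclusion–exclusion for overlaps): − through (2,3): 9 → 11.
That gives 11 routes.

11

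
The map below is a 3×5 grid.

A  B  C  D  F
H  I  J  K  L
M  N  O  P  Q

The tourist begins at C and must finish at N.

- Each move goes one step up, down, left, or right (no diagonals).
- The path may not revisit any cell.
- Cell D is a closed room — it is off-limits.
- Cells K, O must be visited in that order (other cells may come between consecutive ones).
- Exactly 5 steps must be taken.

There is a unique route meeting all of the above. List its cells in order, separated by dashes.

The waypoints must appear in the order K, O, with no cell reused.
Route from C: down 1 to J, right 1 to K, down 1 to P, left 2 to N — 5 moves in all.
Check: order respected (K at step 2, O at step 4); 5 moves as required.

C - J - K - P - O - N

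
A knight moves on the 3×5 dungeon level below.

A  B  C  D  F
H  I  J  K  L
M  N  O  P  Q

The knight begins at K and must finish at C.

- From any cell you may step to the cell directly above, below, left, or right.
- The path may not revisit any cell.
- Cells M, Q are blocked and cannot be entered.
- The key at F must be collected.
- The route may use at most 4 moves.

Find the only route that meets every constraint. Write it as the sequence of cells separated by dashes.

The budget equals the shortest possible length, so every move has to be on a shortest route through the required cells.
Route from K: right 1 to L, up 1 to F, left 2 to C — 4 moves in all.
Check: all required cells visited; 4 ≤ 4 moves.

K - L - F - D - C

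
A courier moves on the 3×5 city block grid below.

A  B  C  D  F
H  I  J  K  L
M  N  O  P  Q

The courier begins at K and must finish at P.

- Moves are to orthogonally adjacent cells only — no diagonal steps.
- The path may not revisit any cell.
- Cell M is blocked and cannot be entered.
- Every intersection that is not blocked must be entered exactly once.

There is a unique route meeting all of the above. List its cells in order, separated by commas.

Need to visit all 14 open cells exactly once, starting at K and ending at P.
Route from K: left to J, down to O, left to N, up to I, left to H, up to A, 4× right (reaching F), 2× down (reaching Q), left to P — 13 moves in all.
Check: all 14 open cells covered.

K, J, O, N, I, H, A, B, C, D, F, L, Q, P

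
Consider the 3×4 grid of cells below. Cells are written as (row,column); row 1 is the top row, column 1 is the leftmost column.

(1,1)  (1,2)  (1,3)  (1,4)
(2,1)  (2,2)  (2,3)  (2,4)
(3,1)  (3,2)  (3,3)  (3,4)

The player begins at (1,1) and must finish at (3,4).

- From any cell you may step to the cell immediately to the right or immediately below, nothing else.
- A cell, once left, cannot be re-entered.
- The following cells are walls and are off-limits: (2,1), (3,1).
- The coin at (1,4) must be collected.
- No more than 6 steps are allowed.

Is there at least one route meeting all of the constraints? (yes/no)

yes

One route that works: (1,1) → (1,2) → (1,3) → (1,4) → (2,4) → (3,4).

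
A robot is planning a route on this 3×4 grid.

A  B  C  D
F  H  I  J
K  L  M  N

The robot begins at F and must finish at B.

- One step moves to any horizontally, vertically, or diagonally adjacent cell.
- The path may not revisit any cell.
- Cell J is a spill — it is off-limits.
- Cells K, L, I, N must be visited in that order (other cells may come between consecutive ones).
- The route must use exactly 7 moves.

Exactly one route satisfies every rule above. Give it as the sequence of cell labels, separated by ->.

The waypoints must appear in the order K, L, I, N, with no cell reused.
Route from F: down to K, right to L, up-right to I, down-right to N, left to M, up-left to H, up to B — 7 moves in all.
Check: order respected (K at step 1, L at step 2, I at step 3, N at step 4); 7 moves as required.

F -> K -> L -> I -> N -> M -> H -> B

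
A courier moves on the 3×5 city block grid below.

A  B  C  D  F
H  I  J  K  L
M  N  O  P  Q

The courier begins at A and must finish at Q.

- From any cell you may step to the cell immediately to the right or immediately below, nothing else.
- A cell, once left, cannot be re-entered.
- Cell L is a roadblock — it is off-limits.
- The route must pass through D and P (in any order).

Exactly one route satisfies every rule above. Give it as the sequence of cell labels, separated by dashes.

A - B - C - D - K - P - Q

Moves only go right or down, so the column and row indices never decrease.
Route from A: 3× right (reaching D), 2× down (reaching P), right to Q — 6 moves in all.
Check: all required cells visited.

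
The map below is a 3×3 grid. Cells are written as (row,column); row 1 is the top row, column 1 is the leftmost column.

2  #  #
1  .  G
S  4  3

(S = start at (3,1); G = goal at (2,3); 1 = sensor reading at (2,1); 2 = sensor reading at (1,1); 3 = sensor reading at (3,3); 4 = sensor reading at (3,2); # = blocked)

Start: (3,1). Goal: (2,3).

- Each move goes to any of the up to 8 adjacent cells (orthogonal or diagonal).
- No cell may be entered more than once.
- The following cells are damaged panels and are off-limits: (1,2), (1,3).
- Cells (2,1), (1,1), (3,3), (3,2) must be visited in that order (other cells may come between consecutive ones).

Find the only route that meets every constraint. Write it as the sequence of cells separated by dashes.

The waypoints must appear in the order (2,1), (1,1), (3,3), (3,2), with no cell reused.
Route from (3,1): 2× up (reaching (1,1)), 2× down-right (reaching (3,3)), left to (3,2), up-right to (2,3) — 6 moves in all.
Check: order respected (1 at step 1, 2 at step 2, 3 at step 4, 4 at step 5).

(3,1) - (2,1) - (1,1) - (2,2) - (3,3) - (3,2) - (2,3)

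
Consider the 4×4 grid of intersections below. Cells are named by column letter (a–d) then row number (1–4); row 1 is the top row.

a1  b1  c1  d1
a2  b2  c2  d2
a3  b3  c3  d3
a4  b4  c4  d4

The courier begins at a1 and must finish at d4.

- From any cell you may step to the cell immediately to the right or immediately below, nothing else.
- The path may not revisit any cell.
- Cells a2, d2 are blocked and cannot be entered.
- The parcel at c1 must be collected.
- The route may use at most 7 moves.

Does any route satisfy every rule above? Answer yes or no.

yes

One route that works: a1 → b1 → c1 → c2 → c3 → c4 → d4.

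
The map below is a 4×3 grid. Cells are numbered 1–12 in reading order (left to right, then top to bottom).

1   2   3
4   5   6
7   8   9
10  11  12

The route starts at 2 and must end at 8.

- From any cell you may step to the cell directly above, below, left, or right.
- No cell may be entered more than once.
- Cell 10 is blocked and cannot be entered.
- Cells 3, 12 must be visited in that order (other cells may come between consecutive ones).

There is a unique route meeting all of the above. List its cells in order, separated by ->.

2 -> 3 -> 6 -> 9 -> 12 -> 11 -> 8

The waypoints must appear in the order 3, 12, with no cell reused.
Route from 2: right 1 to 3, down 3 to 12, left 1 to 11, up 1 to 8 — 6 moves in all.
Check: order respected (3 at step 1, 12 at step 4).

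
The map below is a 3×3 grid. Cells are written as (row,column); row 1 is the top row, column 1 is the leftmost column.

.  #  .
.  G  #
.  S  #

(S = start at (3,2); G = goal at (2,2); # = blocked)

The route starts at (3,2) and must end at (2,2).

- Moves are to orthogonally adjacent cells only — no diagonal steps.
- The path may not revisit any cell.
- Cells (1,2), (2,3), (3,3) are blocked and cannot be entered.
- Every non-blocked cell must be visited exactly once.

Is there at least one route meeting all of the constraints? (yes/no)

Cell (1,1) has only one open neighbour but is neither the start nor the goal, so a Hamiltonian route would have to both enter and leave it through the same neighbour — impossible without revisiting.

no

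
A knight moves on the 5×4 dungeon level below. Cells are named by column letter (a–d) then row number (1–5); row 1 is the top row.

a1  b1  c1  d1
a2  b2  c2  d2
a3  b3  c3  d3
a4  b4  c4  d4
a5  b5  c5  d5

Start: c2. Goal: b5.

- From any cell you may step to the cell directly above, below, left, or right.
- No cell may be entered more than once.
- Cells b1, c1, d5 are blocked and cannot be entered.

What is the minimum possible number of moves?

4

The Manhattan distance from c2 to b5 is |2−5| + |3−2| = 4, so at least 4 moves are needed.
A route of 4 moves achieves this: c2 → c3 → c4 → c5 → b5.
Since 4 matches the lower bound, it is optimal.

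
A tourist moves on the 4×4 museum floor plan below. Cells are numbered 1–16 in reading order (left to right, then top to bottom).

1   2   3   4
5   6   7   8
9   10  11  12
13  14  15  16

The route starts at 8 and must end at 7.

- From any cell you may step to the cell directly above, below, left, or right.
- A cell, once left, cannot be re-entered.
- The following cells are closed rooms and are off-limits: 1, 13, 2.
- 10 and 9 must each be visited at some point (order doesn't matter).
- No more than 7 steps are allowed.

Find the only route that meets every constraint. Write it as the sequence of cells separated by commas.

8, 12, 11, 10, 9, 5, 6, 7

The 7-move cap with required stops at 10, 9 leaves no slack for detours.
Route from 8: down 1 to 12, left 3 to 9, up 1 to 5, right 2 to 7 — 7 moves in all.
Check: all required cells visited; 7 ≤ 7 moves.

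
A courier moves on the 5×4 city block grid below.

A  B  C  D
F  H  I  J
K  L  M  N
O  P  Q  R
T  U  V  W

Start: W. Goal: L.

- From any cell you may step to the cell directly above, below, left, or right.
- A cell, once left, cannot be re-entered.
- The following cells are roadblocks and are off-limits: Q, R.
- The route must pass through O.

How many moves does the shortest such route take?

6

Any route passes through O somewhere between W and L. Summing Manhattan distances along the two legs (W → O → L) gives a lower bound of 4 + 2 = 6 moves.
A route of 6 moves achieves this: W → V → U → P → O → K → L.
Since 6 matches the lower bound, it is optimal.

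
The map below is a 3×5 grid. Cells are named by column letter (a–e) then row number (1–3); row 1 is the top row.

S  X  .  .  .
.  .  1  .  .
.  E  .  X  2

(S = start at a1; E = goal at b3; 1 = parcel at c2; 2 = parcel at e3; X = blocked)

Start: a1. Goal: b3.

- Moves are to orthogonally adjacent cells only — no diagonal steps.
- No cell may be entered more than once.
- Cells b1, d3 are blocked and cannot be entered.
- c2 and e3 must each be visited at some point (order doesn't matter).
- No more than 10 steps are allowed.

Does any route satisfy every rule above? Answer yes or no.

e3 must be visited but has only one open neighbour (e2), and it is neither the start nor the goal — the route would have to enter and leave through e2, re-entering it.

no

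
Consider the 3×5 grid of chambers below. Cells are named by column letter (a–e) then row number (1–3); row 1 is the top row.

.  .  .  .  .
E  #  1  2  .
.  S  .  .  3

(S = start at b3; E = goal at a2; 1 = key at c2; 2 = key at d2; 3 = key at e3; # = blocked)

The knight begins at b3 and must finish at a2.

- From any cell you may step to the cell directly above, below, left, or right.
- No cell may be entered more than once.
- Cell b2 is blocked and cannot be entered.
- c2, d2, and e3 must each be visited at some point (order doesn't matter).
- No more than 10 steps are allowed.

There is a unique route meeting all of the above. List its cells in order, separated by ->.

The budget equals the shortest possible length, so every move has to be on a shortest route through the required cells.
Route from b3: right 3 to e3, up 1 to e2, left 2 to c2, up 1 to c1, left 2 to a1, down 1 to a2 — 10 moves in all.
Check: all required cells visited; 10 ≤ 10 moves.

b3 -> c3 -> d3 -> e3 -> e2 -> d2 -> c2 -> c1 -> b1 -> a1 -> a2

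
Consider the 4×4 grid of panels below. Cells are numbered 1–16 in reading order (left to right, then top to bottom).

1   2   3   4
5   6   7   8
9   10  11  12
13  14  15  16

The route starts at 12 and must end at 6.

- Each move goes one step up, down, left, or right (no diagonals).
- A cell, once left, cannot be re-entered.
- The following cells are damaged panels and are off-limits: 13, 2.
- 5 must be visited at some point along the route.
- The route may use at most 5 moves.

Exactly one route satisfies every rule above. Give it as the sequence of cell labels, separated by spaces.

12 11 10 9 5 6

Any route must reach 5 and still end at 6 within 5 moves, so the order of the required stops is forced.
Route from 12: 3× left (reaching 9), up to 5, right to 6 — 5 moves in all.
Check: all required cells visited; 5 ≤ 5 moves.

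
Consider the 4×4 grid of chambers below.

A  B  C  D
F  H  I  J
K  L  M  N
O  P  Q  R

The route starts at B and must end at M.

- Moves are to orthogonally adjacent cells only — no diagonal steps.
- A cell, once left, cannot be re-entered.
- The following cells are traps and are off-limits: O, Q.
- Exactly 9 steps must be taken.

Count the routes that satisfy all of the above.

Need simple routes of exactly 9 moves from B to M (Manhattan distance 3, so 3 moves are spent on a detour and 3 undoing it).
Enumerating: B A F K L H I J N M | B A F H I C D J N M | B C D J I H F K L M.
That gives 3 routes.

3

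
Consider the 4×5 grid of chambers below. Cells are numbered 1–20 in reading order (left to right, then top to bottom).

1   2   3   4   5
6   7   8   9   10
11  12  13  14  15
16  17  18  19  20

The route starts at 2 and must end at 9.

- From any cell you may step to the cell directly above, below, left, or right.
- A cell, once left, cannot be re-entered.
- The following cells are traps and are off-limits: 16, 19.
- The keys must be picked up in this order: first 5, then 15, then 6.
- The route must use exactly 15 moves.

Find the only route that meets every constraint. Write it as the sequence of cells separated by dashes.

The waypoints must appear in the order 5, 15, 6, with no cell reused.
Route from 2: 3× right (reaching 5), 2× down (reaching 15), 2× left (reaching 13), down to 18, left to 17, up to 12, left to 11, up to 6, 3× right (reaching 9) — 15 moves in all.
Check: order respected (5 at step 3, 15 at step 5, 6 at step 12); 15 moves as required.

2 - 3 - 4 - 5 - 10 - 15 - 14 - 13 - 18 - 17 - 12 - 11 - 6 - 7 - 8 - 9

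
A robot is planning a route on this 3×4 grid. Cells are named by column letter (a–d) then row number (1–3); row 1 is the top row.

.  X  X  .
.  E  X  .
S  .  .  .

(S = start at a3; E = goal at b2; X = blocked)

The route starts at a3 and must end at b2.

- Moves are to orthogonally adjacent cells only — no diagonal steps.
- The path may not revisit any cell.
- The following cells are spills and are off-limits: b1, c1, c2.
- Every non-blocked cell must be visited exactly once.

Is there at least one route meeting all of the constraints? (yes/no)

Cell a1 has only one open neighbour but is neither the start nor the goal, so a Hamiltonian route would have to both enter and leave it through the same neighbour — impossible without revisiting.

no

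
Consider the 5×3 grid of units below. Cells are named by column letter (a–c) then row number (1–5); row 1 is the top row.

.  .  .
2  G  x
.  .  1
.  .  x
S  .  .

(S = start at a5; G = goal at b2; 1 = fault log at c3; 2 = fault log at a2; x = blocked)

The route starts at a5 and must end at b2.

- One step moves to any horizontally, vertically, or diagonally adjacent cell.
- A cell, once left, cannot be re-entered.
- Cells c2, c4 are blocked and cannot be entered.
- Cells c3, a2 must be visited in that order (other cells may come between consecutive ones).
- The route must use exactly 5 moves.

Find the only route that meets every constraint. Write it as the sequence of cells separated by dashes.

a5 - b4 - c3 - b3 - a2 - b2

The waypoints must appear in the order c3, a2, with no cell reused.
Route from a5: 2× up-right (reaching c3), left to b3, up-left to a2, right to b2 — 5 moves in all.
Check: order respected (1 at step 2, 2 at step 4); 5 moves as required.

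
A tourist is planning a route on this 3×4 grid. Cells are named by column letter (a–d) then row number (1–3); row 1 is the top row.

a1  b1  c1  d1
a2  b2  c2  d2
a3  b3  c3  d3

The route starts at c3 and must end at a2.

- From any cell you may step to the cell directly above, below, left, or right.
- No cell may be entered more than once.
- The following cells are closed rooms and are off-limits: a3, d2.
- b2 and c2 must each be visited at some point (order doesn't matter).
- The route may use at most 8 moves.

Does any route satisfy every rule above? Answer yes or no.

yes

One route that works: c3 → c2 → b2 → a2.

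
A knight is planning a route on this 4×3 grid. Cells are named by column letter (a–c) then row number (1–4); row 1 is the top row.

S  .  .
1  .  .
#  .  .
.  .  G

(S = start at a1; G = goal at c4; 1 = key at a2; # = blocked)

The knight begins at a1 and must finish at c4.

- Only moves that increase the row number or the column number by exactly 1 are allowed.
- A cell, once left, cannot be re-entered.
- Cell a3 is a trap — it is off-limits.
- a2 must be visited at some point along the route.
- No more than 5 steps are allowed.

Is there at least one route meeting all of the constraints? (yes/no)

yes

One route that works: a1 → a2 → b2 → b3 → b4 → c4.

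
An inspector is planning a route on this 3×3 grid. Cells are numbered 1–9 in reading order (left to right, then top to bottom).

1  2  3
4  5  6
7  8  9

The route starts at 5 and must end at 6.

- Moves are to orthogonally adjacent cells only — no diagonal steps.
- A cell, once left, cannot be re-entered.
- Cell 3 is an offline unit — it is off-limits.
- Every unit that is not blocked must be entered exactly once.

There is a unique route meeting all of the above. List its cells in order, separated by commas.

Need to visit all 8 open cells exactly once, starting at 5 and ending at 6.
Cell 7 has only two open neighbours (4 and 8), so the path must pass straight through it: one of those is the cell it's entered from and the other is where it exits.
Route from 5: up to 2, left to 1, 2× down (reaching 7), 2× right (reaching 9), up to 6 — 7 moves in all.
Check: all 8 open cells covered.

5, 2, 1, 4, 7, 8, 9, 6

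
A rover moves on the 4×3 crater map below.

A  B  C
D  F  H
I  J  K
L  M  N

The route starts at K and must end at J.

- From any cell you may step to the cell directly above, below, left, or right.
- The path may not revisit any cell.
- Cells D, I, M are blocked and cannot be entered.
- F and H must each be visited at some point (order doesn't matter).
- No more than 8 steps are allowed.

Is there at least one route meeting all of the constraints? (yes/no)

yes

One route that works: K → H → F → J.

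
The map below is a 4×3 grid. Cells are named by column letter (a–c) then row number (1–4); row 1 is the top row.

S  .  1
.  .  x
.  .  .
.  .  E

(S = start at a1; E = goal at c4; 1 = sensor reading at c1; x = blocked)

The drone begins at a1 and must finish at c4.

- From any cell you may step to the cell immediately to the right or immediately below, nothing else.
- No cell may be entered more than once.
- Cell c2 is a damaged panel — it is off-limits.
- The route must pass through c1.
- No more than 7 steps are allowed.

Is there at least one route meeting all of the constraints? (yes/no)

Every right/down route from c1 to c4 runs into a blocked cell, so that leg cannot be completed.

no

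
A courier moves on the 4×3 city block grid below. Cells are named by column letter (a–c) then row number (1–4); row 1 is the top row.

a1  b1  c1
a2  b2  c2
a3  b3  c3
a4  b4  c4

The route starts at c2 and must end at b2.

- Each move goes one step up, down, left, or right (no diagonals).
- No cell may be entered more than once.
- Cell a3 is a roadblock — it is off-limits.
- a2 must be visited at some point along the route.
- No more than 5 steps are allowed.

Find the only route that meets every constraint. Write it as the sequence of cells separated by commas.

The budget equals the shortest possible length, so every move has to be on a shortest route through the required cells.
Route from c2: up to c1, 2× left (reaching a1), down to a2, right to b2 — 5 moves in all.
Check: all required cells visited; 5 ≤ 5 moves.

c2, c1, b1, a1, a2, b2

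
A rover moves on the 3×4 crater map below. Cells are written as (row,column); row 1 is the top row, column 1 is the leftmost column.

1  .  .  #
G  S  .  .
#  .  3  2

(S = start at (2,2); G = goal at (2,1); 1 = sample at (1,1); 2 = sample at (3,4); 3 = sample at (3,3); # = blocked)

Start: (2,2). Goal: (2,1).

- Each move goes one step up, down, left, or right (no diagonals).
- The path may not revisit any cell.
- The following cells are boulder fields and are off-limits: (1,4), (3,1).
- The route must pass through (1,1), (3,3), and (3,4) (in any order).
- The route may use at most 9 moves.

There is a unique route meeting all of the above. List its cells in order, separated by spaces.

(2,2) (3,2) (3,3) (3,4) (2,4) (2,3) (1,3) (1,2) (1,1) (2,1)

The 9-move cap with required stops at (1,1), (3,3), (3,4) leaves no slack for detours.
Route from (2,2): down 1 to (3,2), right 2 to (3,4), up 1 to (2,4), left 1 to (2,3), up 1 to (1,3), left 2 to (1,1), down 1 to (2,1) — 9 moves in all.
Check: all required cells visited; 9 ≤ 9 moves.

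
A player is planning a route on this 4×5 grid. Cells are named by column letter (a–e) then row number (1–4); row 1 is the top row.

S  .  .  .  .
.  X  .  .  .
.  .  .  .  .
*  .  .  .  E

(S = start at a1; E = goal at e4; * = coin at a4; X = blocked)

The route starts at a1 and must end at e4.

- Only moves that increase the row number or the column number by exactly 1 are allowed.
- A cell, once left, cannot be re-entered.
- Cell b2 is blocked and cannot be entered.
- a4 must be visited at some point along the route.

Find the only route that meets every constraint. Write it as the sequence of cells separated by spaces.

Moves only go right or down, so the column and row indices never decrease.
Route from a1: 3× down (reaching a4), 4× right (reaching e4) — 7 moves in all.
Check: all required cells visited.

a1 a2 a3 a4 b4 c4 d4 e4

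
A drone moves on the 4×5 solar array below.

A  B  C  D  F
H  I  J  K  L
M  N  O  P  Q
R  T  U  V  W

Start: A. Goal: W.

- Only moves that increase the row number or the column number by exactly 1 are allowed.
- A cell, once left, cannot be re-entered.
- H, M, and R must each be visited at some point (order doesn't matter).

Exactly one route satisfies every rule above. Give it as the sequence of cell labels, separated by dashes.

Moves only go right or down, so the column and row indices never decrease.
Route from A: down 3 to R, right 4 to W — 7 moves in all.
Check: all required cells visited.

A - H - M - R - T - U - V - W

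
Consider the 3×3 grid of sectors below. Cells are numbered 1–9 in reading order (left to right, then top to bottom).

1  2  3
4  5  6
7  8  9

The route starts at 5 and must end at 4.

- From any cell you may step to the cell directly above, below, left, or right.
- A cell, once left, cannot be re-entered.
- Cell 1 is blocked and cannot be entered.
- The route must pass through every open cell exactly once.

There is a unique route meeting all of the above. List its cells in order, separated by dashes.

5 - 2 - 3 - 6 - 9 - 8 - 7 - 4

Need to visit all 8 open cells exactly once, starting at 5 and ending at 4.
Route from 5: up to 2, right to 3, 2× down (reaching 9), 2× left (reaching 7), up to 4 — 7 moves in all.
Check: all 8 open cells covered.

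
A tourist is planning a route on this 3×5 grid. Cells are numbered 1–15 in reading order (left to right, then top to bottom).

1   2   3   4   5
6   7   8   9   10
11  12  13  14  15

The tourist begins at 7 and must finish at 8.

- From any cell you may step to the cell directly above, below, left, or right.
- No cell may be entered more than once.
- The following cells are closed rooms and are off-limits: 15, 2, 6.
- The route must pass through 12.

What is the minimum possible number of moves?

3

Any route passes through 12 somewhere between 7 and 8. Summing Manhattan distances along the two legs (7 → 12 → 8) gives a lower bound of 1 + 2 = 3 moves.
A route of 3 moves achieves this: 7 → 12 → 13 → 8.
Since 3 matches the lower bound, it is optimal.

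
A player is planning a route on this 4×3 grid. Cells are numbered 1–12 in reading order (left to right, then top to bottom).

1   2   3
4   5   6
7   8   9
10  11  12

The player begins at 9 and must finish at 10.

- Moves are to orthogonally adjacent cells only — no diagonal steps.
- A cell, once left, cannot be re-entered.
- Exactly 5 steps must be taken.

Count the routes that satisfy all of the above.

Need simple routes of exactly 5 moves from 9 to 10 (Manhattan distance 3, so 1 moves are spent on a detour and 1 undoing it).
Enumerating: 9 6 5 8 11 10 | 9 6 5 8 7 10 | 9 6 5 4 7 10 | 9 12 11 8 7 10 | 9 8 5 4 7 10.
That gives 5 routes.

5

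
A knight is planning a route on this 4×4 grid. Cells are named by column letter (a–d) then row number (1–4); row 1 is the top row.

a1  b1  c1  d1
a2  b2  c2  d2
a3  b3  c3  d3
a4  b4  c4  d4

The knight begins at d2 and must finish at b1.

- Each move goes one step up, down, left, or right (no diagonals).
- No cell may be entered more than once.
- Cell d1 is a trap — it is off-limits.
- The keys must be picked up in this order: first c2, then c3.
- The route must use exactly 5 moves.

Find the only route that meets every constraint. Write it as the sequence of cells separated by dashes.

d2 - c2 - c3 - b3 - b2 - b1

The waypoints must appear in the order c2, c3, with no cell reused.
Route from d2: left to c2, down to c3, left to b3, 2× up (reaching b1) — 5 moves in all.
Check: order respected (c2 at step 1, c3 at step 2); 5 moves as required.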